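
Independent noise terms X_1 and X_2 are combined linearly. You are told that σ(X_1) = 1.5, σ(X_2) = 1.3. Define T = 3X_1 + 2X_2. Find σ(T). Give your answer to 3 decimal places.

Var(X_1) = 2.25, Var(X_2) = 1.69
By independence, Var(T) = (3)²Var(X_1) + (2)²Var(X_2)
= (3)²·2.25 + (2)²·1.69 = 27.01
σ(T) = √27.01 ≈ 5.197

5.197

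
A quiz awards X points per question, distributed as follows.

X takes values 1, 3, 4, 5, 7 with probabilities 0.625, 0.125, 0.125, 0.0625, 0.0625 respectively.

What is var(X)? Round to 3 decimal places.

3.313

E[X] = (1)(0.625) + (3)(0.125) + (4)(0.125) + (5)(0.0625) + (7)(0.0625) = 2.25
E[X²] = (1)²(0.625) + (3)²(0.125) + (4)²(0.125) + (5)²(0.0625) + (7)²(0.0625) = 8.375
var(X) = E[X²] − (E[X])² = 8.375 − (2.25)² = 3.3125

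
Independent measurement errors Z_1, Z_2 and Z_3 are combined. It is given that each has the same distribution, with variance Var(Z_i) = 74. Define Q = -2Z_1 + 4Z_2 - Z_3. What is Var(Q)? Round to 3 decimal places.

1554.000

By independence, Var(Q) = (-2)²Var(Z_1) + (4)²Var(Z_2) + (-1)²Var(Z_3)
= (-2)²·74 + (4)²·74 + (-1)²·74 = 1554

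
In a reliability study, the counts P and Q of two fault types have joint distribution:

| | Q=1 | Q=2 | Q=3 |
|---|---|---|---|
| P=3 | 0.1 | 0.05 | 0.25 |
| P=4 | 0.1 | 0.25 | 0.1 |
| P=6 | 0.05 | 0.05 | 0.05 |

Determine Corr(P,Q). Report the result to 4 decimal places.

-0.1713

E[P] = 3.9,  E[Q] = 2.15
E[PQ] = 8.25
Cov(P,Q) = E[PQ] − E[P]E[Q] = 8.25 − (3.9)(2.15) = -0.135
Var(P) = 0.99,  Var(Q) = 0.6275
ρ = -0.135 / √(0.99·0.6275) ≈ -0.1713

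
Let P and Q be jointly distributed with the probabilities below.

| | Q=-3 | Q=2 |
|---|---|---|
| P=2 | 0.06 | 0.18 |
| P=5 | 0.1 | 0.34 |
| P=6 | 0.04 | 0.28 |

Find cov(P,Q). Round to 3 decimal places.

E[P] = 4.6,  E[Q] = 1
E[PQ] = 4.9
cov(P,Q) = E[PQ] − E[P]E[Q] = 4.9 − (4.6)(1) = 0.3

0.300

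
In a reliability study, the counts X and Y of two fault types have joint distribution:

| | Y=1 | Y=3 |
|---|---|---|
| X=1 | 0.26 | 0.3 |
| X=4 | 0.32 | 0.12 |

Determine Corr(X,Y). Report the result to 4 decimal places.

E[X] = 2.32,  E[Y] = 1.84
E[XY] = 3.88
Cov(X,Y) = E[XY] − E[X]E[Y] = 3.88 − (2.32)(1.84) = -0.3888
var(X) = 2.2176,  var(Y) = 0.9744
ρ = -0.3888 / √(2.2176·0.9744) ≈ -0.2645

-0.2645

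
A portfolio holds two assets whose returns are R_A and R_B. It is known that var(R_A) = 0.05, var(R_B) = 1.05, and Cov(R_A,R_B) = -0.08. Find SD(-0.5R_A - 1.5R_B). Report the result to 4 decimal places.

var(-0.5R_A - 1.5R_B) = (-0.5)²·var(R_A) + (-1.5)²·var(R_B) + 2·(-0.5)·(-1.5)·Cov(R_A,R_B)
= 0.25·0.05 + 2.25·1.05 + 1.5·-0.08 = 2.255
SD(-0.5R_A - 1.5R_B) = √2.255 ≈ 1.5017

1.5017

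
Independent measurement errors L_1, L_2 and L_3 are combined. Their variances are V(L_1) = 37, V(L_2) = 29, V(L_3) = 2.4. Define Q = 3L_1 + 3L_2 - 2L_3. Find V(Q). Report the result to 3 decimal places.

By independence, V(Q) = (3)²V(L_1) + (3)²V(L_2) + (-2)²V(L_3)
= (3)²·37 + (3)²·29 + (-2)²·2.4 = 603.6

603.600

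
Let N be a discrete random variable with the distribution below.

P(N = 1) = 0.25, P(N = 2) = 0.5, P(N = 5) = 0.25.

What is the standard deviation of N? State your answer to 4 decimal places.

E[N] = (1)(0.25) + (2)(0.5) + (5)(0.25) = 2.5
E[N²] = (1)²(0.25) + (2)²(0.5) + (5)²(0.25) = 8.5
Var(N) = E[N²] − (E[N])² = 8.5 − (2.5)² = 2.25
SD(N) = √2.25 ≈ 1.5000

1.5000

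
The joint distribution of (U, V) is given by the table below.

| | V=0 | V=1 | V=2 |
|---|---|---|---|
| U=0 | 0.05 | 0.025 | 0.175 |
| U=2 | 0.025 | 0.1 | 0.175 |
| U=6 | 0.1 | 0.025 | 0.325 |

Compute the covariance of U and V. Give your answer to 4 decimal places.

E[U] = 3.3,  E[V] = 1.5
E[UV] = 4.95
Cov(U,V) = E[UV] − E[U]E[V] = 4.95 − (3.3)(1.5) = 0

0.0000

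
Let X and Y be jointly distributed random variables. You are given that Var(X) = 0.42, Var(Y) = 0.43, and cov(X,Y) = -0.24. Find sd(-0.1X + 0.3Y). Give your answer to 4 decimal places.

Var(-0.1X + 0.3Y) = (-0.1)²·Var(X) + (0.3)²·Var(Y) + 2·(-0.1)·(0.3)·cov(X,Y)
= 0.01·0.42 + 0.09·0.43 + -0.06·-0.24 = 0.0573
sd(-0.1X + 0.3Y) = √0.0573 ≈ 0.2394

0.2394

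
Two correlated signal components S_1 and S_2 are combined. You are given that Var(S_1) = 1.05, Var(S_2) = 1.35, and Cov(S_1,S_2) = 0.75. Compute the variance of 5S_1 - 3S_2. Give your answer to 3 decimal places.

Var(5S_1 - 3S_2) = (5)²·Var(S_1) + (-3)²·Var(S_2) + 2·(5)·(-3)·Cov(S_1,S_2)
= 25·1.05 + 9·1.35 + -30·0.75 = 15.9

15.900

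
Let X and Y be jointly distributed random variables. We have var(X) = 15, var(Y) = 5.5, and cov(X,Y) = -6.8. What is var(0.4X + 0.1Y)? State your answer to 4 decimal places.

1.9110

var(0.4X + 0.1Y) = (0.4)²·var(X) + (0.1)²·var(Y) + 2·(0.4)·(0.1)·cov(X,Y)
= 0.16·15 + 0.01·5.5 + 0.08·-6.8 = 1.911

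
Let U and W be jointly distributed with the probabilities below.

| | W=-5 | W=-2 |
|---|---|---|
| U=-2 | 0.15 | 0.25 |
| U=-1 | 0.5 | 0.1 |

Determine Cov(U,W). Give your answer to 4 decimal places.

E[U] = -1.4,  E[W] = -3.95
E[UW] = 5.2
Cov(U,W) = E[UW] − E[U]E[W] = 5.2 − (-1.4)(-3.95) = -0.33

-0.3300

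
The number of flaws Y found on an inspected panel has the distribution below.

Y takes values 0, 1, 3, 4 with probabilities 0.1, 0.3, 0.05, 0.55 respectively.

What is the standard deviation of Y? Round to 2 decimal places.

1.59

E[Y] = (0)(0.1) + (1)(0.3) + (3)(0.05) + (4)(0.55) = 2.65
E[Y²] = (0)²(0.1) + (1)²(0.3) + (3)²(0.05) + (4)²(0.55) = 9.55
var(Y) = E[Y²] − (E[Y])² = 9.55 − (2.65)² = 2.5275
SD(Y) = √2.5275 ≈ 1.59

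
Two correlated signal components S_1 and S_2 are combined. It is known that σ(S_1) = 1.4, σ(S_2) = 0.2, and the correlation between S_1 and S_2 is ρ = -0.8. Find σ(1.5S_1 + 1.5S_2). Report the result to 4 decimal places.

Var(S_1) = (1.4)² = 1.96;  Var(S_2) = (0.2)² = 0.04
cov(S_1,S_2) = ρ·σ(S_1)·σ(S_2) = -0.8·1.4·0.2 = -0.224
Var(1.5S_1 + 1.5S_2) = (1.5)²·Var(S_1) + (1.5)²·Var(S_2) + 2·(1.5)·(1.5)·cov(S_1,S_2)
= 2.25·1.96 + 2.25·0.04 + 4.5·-0.224 = 3.492
σ(1.5S_1 + 1.5S_2) = √3.492 ≈ 1.8687

1.8687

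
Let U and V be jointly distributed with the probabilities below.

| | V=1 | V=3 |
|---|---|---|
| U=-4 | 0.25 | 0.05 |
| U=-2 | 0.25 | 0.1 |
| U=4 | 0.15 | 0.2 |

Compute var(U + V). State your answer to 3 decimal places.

E[U] = -0.5,  E[V] = 1.7,  E[UV] = 0.3
var(U) = 11.8 − (-0.5)² = 11.55;  var(V) = 3.8 − (1.7)² = 0.91
Cov(U,V) = 0.3 − (-0.5)(1.7) = 1.15
var(U + V) = (1)²·11.55 + (1)²·0.91 + 2·(1)·(1)·1.15 = 14.76

14.760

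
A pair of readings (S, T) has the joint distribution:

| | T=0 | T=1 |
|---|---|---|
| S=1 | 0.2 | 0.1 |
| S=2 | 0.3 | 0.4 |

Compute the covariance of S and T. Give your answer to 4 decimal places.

0.0500

E[S] = 1.7,  E[T] = 0.5
E[ST] = 0.9
Cov(S,T) = E[ST] − E[S]E[T] = 0.9 − (1.7)(0.5) = 0.05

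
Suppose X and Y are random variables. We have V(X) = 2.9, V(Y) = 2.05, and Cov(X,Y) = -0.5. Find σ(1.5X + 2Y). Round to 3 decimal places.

3.424

V(1.5X + 2Y) = (1.5)²·V(X) + (2)²·V(Y) + 2·(1.5)·(2)·Cov(X,Y)
= 2.25·2.9 + 4·2.05 + 6·-0.5 = 11.725
σ(1.5X + 2Y) = √11.725 ≈ 3.424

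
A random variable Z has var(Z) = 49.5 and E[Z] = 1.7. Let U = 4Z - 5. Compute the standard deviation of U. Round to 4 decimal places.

var(4Z - 5) = (4)²·49.5 = 792
SD(U) = √792 ≈ 28.1425

28.1425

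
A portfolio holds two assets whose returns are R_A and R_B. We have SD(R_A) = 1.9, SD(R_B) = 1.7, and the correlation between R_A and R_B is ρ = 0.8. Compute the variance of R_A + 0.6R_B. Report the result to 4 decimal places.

7.7512

Var(R_A) = (1.9)² = 3.61;  Var(R_B) = (1.7)² = 2.89
Cov(R_A,R_B) = ρ·SD(R_A)·SD(R_B) = 0.8·1.9·1.7 = 2.584
Var(R_A + 0.6R_B) = (1)²·Var(R_A) + (0.6)²·Var(R_B) + 2·(1)·(0.6)·Cov(R_A,R_B)
= 1·3.61 + 0.36·2.89 + 1.2·2.584 = 7.7512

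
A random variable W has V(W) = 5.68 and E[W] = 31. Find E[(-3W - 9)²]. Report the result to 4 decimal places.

E[-3W - 9] = -3·31 − 9 = -102
V(-3W - 9) = (-3)²·5.68 = 51.12
E[(-3W - 9)²] = V((-3W - 9)) + (E[(-3W - 9)])² = 51.12 + (-102)² = 10455.12

10455.1200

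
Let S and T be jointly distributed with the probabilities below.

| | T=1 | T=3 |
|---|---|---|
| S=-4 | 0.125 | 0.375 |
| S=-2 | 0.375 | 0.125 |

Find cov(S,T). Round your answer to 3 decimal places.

E[S] = -3,  E[T] = 2
E[ST] = -6.5
cov(S,T) = E[ST] − E[S]E[T] = -6.5 − (-3)(2) = -0.5

-0.500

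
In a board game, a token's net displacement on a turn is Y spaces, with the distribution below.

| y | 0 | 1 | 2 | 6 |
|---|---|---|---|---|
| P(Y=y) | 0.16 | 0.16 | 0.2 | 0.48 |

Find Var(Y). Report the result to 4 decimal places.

6.4064

E[Y] = (0)(0.16) + (1)(0.16) + (2)(0.2) + (6)(0.48) = 3.44
E[Y²] = (0)²(0.16) + (1)²(0.16) + (2)²(0.2) + (6)²(0.48) = 18.24
Var(Y) = E[Y²] − (E[Y])² = 18.24 − (3.44)² = 6.4064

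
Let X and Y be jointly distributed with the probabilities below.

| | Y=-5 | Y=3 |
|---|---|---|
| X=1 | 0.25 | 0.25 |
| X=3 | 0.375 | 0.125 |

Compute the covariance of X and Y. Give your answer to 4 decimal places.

E[X] = 2,  E[Y] = -2
E[XY] = -5
Cov(X,Y) = E[XY] − E[X]E[Y] = -5 − (2)(-2) = -1

-1.0000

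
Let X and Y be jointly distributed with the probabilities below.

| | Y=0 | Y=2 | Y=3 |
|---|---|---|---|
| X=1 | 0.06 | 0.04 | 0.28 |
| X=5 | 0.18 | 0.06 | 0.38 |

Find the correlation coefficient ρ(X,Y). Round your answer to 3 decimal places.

E[X] = 3.48,  E[Y] = 2.18
E[XY] = 7.22
Cov(X,Y) = E[XY] − E[X]E[Y] = 7.22 − (3.48)(2.18) = -0.3664
Var(X) = 3.7696,  Var(Y) = 1.5876
ρ = -0.3664 / √(3.7696·1.5876) ≈ -0.150

-0.150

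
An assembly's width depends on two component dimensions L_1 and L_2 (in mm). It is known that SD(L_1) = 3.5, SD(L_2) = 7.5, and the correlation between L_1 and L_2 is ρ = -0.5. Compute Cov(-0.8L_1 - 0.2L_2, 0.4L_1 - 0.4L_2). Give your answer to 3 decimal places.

V(L_1) = (3.5)² = 12.25;  V(L_2) = (7.5)² = 56.25
Cov(L_1,L_2) = ρ·SD(L_1)·SD(L_2) = -0.5·3.5·7.5 = -13.125
Cov(-0.8L_1 - 0.2L_2, 0.4L_1 - 0.4L_2) = (-0.8)(0.4)V(L_1) + (-0.2)(-0.4)V(L_2) + [(-0.8)(-0.4) + (-0.2)(0.4)]Cov(L_1,L_2)
= -0.32·12.25 + 0.08·56.25 + 0.24·-13.125 = -2.57

-2.570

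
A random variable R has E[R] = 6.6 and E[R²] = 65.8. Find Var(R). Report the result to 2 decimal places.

22.24

Var(R) = 65.8 − (6.6)² = 22.24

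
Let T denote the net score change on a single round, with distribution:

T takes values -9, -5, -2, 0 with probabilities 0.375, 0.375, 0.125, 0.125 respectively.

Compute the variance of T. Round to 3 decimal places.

E[T] = (-9)(0.375) + (-5)(0.375) + (-2)(0.125) + (0)(0.125) = -5.5
E[T²] = (-9)²(0.375) + (-5)²(0.375) + (-2)²(0.125) + (0)²(0.125) = 40.25
var(T) = E[T²] − (E[T])² = 40.25 − (-5.5)² = 10

10.000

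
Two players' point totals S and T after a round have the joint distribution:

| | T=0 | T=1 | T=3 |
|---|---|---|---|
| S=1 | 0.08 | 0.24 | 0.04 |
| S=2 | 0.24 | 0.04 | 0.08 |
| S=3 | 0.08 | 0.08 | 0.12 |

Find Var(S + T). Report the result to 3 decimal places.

E[S] = 1.92,  E[T] = 1.08,  E[ST] = 2.24
Var(S) = 4.32 − (1.92)² = 0.6336;  Var(T) = 2.52 − (1.08)² = 1.3536
cov(S,T) = 2.24 − (1.92)(1.08) = 0.1664
Var(S + T) = (1)²·0.6336 + (1)²·1.3536 + 2·(1)·(1)·0.1664 = 2.32

2.320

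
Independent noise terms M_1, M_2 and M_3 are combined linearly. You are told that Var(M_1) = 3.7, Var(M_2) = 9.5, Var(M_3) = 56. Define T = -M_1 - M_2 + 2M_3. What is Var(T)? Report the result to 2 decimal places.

237.20

By independence, Var(T) = (-1)²Var(M_1) + (-1)²Var(M_2) + (2)²Var(M_3)
= (-1)²·3.7 + (-1)²·9.5 + (2)²·56 = 237.2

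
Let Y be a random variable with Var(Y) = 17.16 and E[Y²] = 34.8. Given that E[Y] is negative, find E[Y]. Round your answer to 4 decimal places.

(E[Y])² = E[Y²] − Var(Y) = 34.8 − 17.16 = 17.64
E[Y] = −√17.64 = -4.2

-4.2000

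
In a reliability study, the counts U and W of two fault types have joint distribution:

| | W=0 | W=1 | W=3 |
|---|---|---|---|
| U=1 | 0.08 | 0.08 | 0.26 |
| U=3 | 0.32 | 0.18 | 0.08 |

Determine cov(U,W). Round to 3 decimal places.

E[U] = 2.16,  E[W] = 1.28
E[UW] = 2.12
cov(U,W) = E[UW] − E[U]E[W] = 2.12 − (2.16)(1.28) = -0.6448

-0.645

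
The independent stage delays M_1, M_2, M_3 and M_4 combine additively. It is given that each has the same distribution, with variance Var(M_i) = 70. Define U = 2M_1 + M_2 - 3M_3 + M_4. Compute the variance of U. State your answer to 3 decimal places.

1050.000

By independence, Var(U) = (2)²Var(M_1) + (1)²Var(M_2) + (-3)²Var(M_3) + (1)²Var(M_4)
= (2)²·70 + (1)²·70 + (-3)²·70 + (1)²·70 = 1050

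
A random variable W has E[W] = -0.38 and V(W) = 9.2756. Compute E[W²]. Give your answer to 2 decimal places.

9.42

E[W²] = V(W) + (E[W])² = 9.2756 + (-0.38)² = 9.42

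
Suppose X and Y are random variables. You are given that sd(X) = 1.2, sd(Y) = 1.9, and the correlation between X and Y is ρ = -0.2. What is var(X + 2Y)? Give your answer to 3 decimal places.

var(X) = (1.2)² = 1.44;  var(Y) = (1.9)² = 3.61
Cov(X,Y) = ρ·sd(X)·sd(Y) = -0.2·1.2·1.9 = -0.456
var(X + 2Y) = (1)²·var(X) + (2)²·var(Y) + 2·(1)·(2)·Cov(X,Y)
= 1·1.44 + 4·3.61 + 4·-0.456 = 14.056

14.056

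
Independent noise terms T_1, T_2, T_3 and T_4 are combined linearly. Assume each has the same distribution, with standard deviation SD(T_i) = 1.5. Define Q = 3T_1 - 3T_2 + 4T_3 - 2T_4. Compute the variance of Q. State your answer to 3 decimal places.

V(T_i) = (1.5)² = 2.25
By independence, V(Q) = (3)²V(T_1) + (-3)²V(T_2) + (4)²V(T_3) + (-2)²V(T_4)
= (3)²·2.25 + (-3)²·2.25 + (4)²·2.25 + (-2)²·2.25 = 85.5

85.500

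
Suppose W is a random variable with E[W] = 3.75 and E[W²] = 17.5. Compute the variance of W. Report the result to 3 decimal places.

3.438

V(W) = 17.5 − (3.75)² = 3.4375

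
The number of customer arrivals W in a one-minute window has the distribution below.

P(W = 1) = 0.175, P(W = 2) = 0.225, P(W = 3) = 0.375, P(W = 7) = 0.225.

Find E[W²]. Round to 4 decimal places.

E[W²] = (1)²(0.175) + (2)²(0.225) + (3)²(0.375) + (7)²(0.225) = 15.475

15.4750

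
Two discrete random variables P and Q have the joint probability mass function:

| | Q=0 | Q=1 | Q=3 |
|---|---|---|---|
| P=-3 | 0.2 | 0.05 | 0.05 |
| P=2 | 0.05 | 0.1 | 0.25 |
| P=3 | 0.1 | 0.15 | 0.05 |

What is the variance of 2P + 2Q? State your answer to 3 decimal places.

E[P] = 0.8,  E[Q] = 1.35,  E[PQ] = 2
var(P) = 7 − (0.8)² = 6.36;  var(Q) = 3.45 − (1.35)² = 1.6275
cov(P,Q) = 2 − (0.8)(1.35) = 0.92
var(2P + 2Q) = (2)²·6.36 + (2)²·1.6275 + 2·(2)·(2)·0.92 = 39.31

39.310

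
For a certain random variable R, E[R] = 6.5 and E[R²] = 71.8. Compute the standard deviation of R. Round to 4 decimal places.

Var(R) = 71.8 − (6.5)² = 29.55
SD(R) = √29.55 ≈ 5.4360

5.4360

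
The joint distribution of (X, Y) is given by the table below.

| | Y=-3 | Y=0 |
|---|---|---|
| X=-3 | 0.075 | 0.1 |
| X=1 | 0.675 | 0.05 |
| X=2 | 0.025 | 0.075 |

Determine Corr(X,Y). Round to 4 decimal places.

E[X] = 0.4,  E[Y] = -2.325
E[XY] = -1.5
Cov(X,Y) = E[XY] − E[X]E[Y] = -1.5 − (0.4)(-2.325) = -0.57
V(X) = 2.54,  V(Y) = 1.569375
ρ = -0.57 / √(2.54·1.569375) ≈ -0.2855

-0.2855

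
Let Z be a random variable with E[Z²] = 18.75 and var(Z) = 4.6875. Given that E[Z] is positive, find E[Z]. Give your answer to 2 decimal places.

3.75

(E[Z])² = E[Z²] − var(Z) = 18.75 − 4.6875 = 14.0625
E[Z] = √14.0625 = 3.75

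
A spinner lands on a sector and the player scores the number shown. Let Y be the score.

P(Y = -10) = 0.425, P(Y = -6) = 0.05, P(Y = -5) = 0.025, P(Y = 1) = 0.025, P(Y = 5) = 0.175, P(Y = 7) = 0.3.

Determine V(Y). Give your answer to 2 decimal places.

E[Y] = (-10)(0.425) + (-6)(0.05) + (-5)(0.025) + (1)(0.025) + (5)(0.175) + (7)(0.3) = -1.675
E[Y²] = (-10)²(0.425) + (-6)²(0.05) + (-5)²(0.025) + (1)²(0.025) + (5)²(0.175) + (7)²(0.3) = 64.025
V(Y) = E[Y²] − (E[Y])² = 64.025 − (-1.675)² = 61.219375

61.22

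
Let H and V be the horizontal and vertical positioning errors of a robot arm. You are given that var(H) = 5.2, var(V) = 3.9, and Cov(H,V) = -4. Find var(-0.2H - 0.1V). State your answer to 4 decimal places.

0.0870

var(-0.2H - 0.1V) = (-0.2)²·var(H) + (-0.1)²·var(V) + 2·(-0.2)·(-0.1)·Cov(H,V)
= 0.04·5.2 + 0.01·3.9 + 0.04·-4 = 0.087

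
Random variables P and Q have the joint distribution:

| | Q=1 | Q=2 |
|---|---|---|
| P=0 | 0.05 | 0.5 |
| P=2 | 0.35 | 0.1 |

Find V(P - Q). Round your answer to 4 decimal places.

E[P] = 0.9,  E[Q] = 1.6,  E[PQ] = 1.1
V(P) = 1.8 − (0.9)² = 0.99;  V(Q) = 2.8 − (1.6)² = 0.24
Cov(P,Q) = 1.1 − (0.9)(1.6) = -0.34
V(P - Q) = (1)²·0.99 + (-1)²·0.24 + 2·(1)·(-1)·-0.34 = 1.91

1.9100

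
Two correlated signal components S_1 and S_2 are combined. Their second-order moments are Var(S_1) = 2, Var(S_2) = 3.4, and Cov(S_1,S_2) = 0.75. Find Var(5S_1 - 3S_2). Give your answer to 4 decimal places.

58.1000

Var(5S_1 - 3S_2) = (5)²·Var(S_1) + (-3)²·Var(S_2) + 2·(5)·(-3)·Cov(S_1,S_2)
= 25·2 + 9·3.4 + -30·0.75 = 58.1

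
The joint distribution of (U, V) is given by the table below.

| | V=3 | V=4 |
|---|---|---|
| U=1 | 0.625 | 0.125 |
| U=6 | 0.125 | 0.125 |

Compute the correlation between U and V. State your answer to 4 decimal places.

E[U] = 2.25,  E[V] = 3.25
E[UV] = 7.625
cov(U,V) = E[UV] − E[U]E[V] = 7.625 − (2.25)(3.25) = 0.3125
Var(U) = 4.6875,  Var(V) = 0.1875
ρ = 0.3125 / √(4.6875·0.1875) ≈ 0.3333

0.3333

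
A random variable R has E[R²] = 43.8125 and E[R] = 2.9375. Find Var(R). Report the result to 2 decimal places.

Var(R) = 43.8125 − (2.9375)² = 35.18359375

35.18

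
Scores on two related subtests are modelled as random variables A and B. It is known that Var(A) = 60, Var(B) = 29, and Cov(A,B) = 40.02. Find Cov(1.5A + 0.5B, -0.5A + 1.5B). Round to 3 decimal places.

56.790

Cov(1.5A + 0.5B, -0.5A + 1.5B) = (1.5)(-0.5)Var(A) + (0.5)(1.5)Var(B) + [(1.5)(1.5) + (0.5)(-0.5)]Cov(A,B)
= -0.75·60 + 0.75·29 + 2·40.02 = 56.79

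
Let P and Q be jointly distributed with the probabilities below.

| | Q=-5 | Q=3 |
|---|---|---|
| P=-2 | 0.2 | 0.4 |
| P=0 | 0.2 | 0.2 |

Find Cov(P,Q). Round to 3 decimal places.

-0.640

E[P] = -1.2,  E[Q] = -0.2
E[PQ] = -0.4
Cov(P,Q) = E[PQ] − E[P]E[Q] = -0.4 − (-1.2)(-0.2) = -0.64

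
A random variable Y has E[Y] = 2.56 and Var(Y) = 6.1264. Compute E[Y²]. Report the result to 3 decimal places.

12.680

E[Y²] = Var(Y) + (E[Y])² = 6.1264 + (2.56)² = 12.68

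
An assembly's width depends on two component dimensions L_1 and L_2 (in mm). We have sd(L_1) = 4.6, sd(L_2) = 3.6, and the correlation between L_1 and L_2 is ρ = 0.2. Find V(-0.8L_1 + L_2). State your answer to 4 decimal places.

21.2032

V(L_1) = (4.6)² = 21.16;  V(L_2) = (3.6)² = 12.96
Cov(L_1,L_2) = ρ·sd(L_1)·sd(L_2) = 0.2·4.6·3.6 = 3.312
V(-0.8L_1 + L_2) = (-0.8)²·V(L_1) + (1)²·V(L_2) + 2·(-0.8)·(1)·Cov(L_1,L_2)
= 0.64·21.16 + 1·12.96 + -1.6·3.312 = 21.2032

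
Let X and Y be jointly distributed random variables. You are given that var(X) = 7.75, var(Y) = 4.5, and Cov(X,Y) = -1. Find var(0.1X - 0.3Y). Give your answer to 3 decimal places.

0.543

var(0.1X - 0.3Y) = (0.1)²·var(X) + (-0.3)²·var(Y) + 2·(0.1)·(-0.3)·Cov(X,Y)
= 0.01·7.75 + 0.09·4.5 + -0.06·-1 = 0.5425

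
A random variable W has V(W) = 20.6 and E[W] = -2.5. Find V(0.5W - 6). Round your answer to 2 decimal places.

5.15

V(0.5W - 6) = (0.5)²·V(W) = 0.25·20.6 = 5.15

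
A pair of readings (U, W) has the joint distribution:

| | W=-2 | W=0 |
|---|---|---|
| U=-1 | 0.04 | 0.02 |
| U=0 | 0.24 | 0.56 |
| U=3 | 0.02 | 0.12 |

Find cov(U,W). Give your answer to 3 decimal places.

E[U] = 0.36,  E[W] = -0.6
E[UW] = -0.04
cov(U,W) = E[UW] − E[U]E[W] = -0.04 − (0.36)(-0.6) = 0.176

0.176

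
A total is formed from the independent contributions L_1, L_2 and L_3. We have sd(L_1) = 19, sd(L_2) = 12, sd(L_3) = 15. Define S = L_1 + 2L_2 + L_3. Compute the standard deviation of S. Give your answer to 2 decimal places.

34.09

var(L_1) = 361, var(L_2) = 144, var(L_3) = 225
By independence, var(S) = (1)²var(L_1) + (2)²var(L_2) + (1)²var(L_3)
= (1)²·361 + (2)²·144 + (1)²·225 = 1162
sd(S) = √1162 ≈ 34.09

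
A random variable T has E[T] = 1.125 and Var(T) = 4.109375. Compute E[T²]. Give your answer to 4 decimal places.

5.3750

E[T²] = Var(T) + (E[T])² = 4.109375 + (1.125)² = 5.375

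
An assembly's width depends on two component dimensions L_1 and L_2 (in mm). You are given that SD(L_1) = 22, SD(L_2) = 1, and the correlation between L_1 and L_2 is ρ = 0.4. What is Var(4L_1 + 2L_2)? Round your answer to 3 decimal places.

Var(L_1) = (22)² = 484;  Var(L_2) = (1)² = 1
Cov(L_1,L_2) = ρ·SD(L_1)·SD(L_2) = 0.4·22·1 = 8.8
Var(4L_1 + 2L_2) = (4)²·Var(L_1) + (2)²·Var(L_2) + 2·(4)·(2)·Cov(L_1,L_2)
= 16·484 + 4·1 + 16·8.8 = 7888.8

7888.800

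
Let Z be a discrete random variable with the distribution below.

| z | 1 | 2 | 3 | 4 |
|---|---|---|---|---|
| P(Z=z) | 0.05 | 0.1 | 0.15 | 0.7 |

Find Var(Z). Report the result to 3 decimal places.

0.750

E[Z] = (1)(0.05) + (2)(0.1) + (3)(0.15) + (4)(0.7) = 3.5
E[Z²] = (1)²(0.05) + (2)²(0.1) + (3)²(0.15) + (4)²(0.7) = 13
Var(Z) = E[Z²] − (E[Z])² = 13 − (3.5)² = 0.75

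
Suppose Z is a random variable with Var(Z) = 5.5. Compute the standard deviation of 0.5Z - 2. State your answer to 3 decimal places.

1.173

Var(0.5Z - 2) = (0.5)²·5.5 = 1.375
σ(0.5Z - 2) = √1.375 ≈ 1.173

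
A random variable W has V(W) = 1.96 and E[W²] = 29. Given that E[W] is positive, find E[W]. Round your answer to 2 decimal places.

(E[W])² = E[W²] − V(W) = 29 − 1.96 = 27.04
E[W] = √27.04 = 5.2

5.20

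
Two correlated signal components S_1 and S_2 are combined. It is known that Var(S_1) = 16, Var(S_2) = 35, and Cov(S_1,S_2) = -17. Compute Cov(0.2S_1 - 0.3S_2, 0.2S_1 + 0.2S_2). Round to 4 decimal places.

Cov(0.2S_1 - 0.3S_2, 0.2S_1 + 0.2S_2) = (0.2)(0.2)Var(S_1) + (-0.3)(0.2)Var(S_2) + [(0.2)(0.2) + (-0.3)(0.2)]Cov(S_1,S_2)
= 0.04·16 + -0.06·35 + -0.02·-17 = -1.12

-1.1200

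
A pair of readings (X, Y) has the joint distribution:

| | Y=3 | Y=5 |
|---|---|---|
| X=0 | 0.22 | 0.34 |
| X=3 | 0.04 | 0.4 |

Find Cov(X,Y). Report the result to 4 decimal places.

0.4464

E[X] = 1.32,  E[Y] = 4.48
E[XY] = 6.36
Cov(X,Y) = E[XY] − E[X]E[Y] = 6.36 − (1.32)(4.48) = 0.4464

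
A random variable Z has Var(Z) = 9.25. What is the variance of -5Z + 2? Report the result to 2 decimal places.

231.25

Var(-5Z + 2) = (-5)²·Var(Z) = 25·9.25 = 231.25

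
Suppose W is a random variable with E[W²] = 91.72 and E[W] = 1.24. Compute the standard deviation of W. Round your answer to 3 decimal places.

Var(W) = 91.72 − (1.24)² = 90.1824
sd(W) = √90.1824 ≈ 9.496

9.496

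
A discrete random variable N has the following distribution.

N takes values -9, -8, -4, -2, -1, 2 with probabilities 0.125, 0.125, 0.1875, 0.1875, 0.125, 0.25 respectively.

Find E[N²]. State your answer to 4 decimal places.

23.0000

E[N²] = (-9)²(0.125) + (-8)²(0.125) + (-4)²(0.1875) + (-2)²(0.1875) + (-1)²(0.125) + (2)²(0.25) = 23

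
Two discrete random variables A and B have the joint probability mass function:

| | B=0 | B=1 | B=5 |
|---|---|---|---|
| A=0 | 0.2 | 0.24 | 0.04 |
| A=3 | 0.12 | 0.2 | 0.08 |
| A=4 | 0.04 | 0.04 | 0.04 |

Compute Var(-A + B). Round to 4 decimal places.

E[A] = 1.68,  E[B] = 1.28,  E[AB] = 2.76
Var(A) = 5.52 − (1.68)² = 2.6976;  Var(B) = 4.48 − (1.28)² = 2.8416
Cov(A,B) = 2.76 − (1.68)(1.28) = 0.6096
Var(-A + B) = (-1)²·2.6976 + (1)²·2.8416 + 2·(-1)·(1)·0.6096 = 4.32

4.3200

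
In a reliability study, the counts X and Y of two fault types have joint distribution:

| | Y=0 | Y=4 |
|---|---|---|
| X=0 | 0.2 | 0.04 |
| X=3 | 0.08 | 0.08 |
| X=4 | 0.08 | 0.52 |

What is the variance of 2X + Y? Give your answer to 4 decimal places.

22.2976

E[X] = 2.88,  E[Y] = 2.56,  E[XY] = 9.28
V(X) = 11.04 − (2.88)² = 2.7456;  V(Y) = 10.24 − (2.56)² = 3.6864
cov(X,Y) = 9.28 − (2.88)(2.56) = 1.9072
V(2X + Y) = (2)²·2.7456 + (1)²·3.6864 + 2·(2)·(1)·1.9072 = 22.2976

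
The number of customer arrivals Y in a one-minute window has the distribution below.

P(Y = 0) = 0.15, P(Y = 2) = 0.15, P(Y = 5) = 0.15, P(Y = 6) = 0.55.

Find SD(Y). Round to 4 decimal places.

E[Y] = (0)(0.15) + (2)(0.15) + (5)(0.15) + (6)(0.55) = 4.35
E[Y²] = (0)²(0.15) + (2)²(0.15) + (5)²(0.15) + (6)²(0.55) = 24.15
var(Y) = E[Y²] − (E[Y])² = 24.15 − (4.35)² = 5.2275
SD(Y) = √5.2275 ≈ 2.2864

2.2864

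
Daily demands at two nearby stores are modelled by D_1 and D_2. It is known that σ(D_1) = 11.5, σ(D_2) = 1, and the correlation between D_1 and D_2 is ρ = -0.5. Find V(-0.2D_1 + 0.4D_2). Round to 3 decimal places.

V(D_1) = (11.5)² = 132.25;  V(D_2) = (1)² = 1
Cov(D_1,D_2) = ρ·σ(D_1)·σ(D_2) = -0.5·11.5·1 = -5.75
V(-0.2D_1 + 0.4D_2) = (-0.2)²·V(D_1) + (0.4)²·V(D_2) + 2·(-0.2)·(0.4)·Cov(D_1,D_2)
= 0.04·132.25 + 0.16·1 + -0.16·-5.75 = 6.37

6.370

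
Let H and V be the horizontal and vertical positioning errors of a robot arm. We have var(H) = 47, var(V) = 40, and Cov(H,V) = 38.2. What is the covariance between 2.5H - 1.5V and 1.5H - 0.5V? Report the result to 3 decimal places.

Cov(2.5H - 1.5V, 1.5H - 0.5V) = (2.5)(1.5)var(H) + (-1.5)(-0.5)var(V) + [(2.5)(-0.5) + (-1.5)(1.5)]Cov(H,V)
= 3.75·47 + 0.75·40 + -3.5·38.2 = 72.55

72.550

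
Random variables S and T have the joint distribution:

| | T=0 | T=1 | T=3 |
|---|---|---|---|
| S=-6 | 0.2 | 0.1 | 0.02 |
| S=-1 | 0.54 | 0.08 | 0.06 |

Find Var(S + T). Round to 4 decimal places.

E[S] = -2.6,  E[T] = 0.42,  E[ST] = -1.22
Var(S) = 12.2 − (-2.6)² = 5.44;  Var(T) = 0.9 − (0.42)² = 0.7236
Cov(S,T) = -1.22 − (-2.6)(0.42) = -0.128
Var(S + T) = (1)²·5.44 + (1)²·0.7236 + 2·(1)·(1)·-0.128 = 5.9076

5.9076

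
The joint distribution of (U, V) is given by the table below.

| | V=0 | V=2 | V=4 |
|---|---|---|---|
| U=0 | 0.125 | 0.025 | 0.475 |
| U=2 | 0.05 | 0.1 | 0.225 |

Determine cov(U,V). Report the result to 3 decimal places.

E[U] = 0.75,  E[V] = 3.05
E[UV] = 2.2
cov(U,V) = E[UV] − E[U]E[V] = 2.2 − (0.75)(3.05) = -0.0875

-0.088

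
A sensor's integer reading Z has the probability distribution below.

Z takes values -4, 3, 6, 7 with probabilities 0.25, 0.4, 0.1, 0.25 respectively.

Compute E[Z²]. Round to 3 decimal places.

E[Z²] = (-4)²(0.25) + (3)²(0.4) + (6)²(0.1) + (7)²(0.25) = 23.45

23.450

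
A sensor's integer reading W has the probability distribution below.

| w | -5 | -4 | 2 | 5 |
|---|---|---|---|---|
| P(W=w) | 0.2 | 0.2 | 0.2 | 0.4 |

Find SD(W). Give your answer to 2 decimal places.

E[W] = (-5)(0.2) + (-4)(0.2) + (2)(0.2) + (5)(0.4) = 0.6
E[W²] = (-5)²(0.2) + (-4)²(0.2) + (2)²(0.2) + (5)²(0.4) = 19
Var(W) = E[W²] − (E[W])² = 19 − (0.6)² = 18.64
SD(W) = √18.64 ≈ 4.32

4.32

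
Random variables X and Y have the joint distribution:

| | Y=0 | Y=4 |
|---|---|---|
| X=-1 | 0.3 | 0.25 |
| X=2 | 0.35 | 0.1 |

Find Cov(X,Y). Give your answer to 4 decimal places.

E[X] = 0.35,  E[Y] = 1.4
E[XY] = -0.2
Cov(X,Y) = E[XY] − E[X]E[Y] = -0.2 − (0.35)(1.4) = -0.69

-0.6900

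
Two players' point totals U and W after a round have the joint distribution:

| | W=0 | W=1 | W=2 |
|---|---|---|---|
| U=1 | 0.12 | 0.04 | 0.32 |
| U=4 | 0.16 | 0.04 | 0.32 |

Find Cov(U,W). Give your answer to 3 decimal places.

E[U] = 2.56,  E[W] = 1.36
E[UW] = 3.4
Cov(U,W) = E[UW] − E[U]E[W] = 3.4 − (2.56)(1.36) = -0.0816

-0.082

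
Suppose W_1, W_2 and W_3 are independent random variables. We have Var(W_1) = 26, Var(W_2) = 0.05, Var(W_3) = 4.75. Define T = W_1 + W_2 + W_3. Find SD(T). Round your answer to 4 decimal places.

5.5498

By independence, Var(T) = (1)²Var(W_1) + (1)²Var(W_2) + (1)²Var(W_3)
= (1)²·26 + (1)²·0.05 + (1)²·4.75 = 30.8
SD(T) = √30.8 ≈ 5.5498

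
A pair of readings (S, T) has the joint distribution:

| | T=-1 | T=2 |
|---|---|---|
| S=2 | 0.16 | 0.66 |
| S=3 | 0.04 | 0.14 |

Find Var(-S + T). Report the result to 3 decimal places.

E[S] = 2.18,  E[T] = 1.4,  E[ST] = 3.04
Var(S) = 4.9 − (2.18)² = 0.1476;  Var(T) = 3.4 − (1.4)² = 1.44
Cov(S,T) = 3.04 − (2.18)(1.4) = -0.012
Var(-S + T) = (-1)²·0.1476 + (1)²·1.44 + 2·(-1)·(1)·-0.012 = 1.6116

1.612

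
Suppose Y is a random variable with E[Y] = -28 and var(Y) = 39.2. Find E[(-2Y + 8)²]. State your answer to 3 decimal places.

4252.800

E[-2Y + 8] = -2·-28 + 8 = 64
var(-2Y + 8) = (-2)²·39.2 = 156.8
E[(-2Y + 8)²] = var((-2Y + 8)) + (E[(-2Y + 8)])² = 156.8 + (64)² = 4252.8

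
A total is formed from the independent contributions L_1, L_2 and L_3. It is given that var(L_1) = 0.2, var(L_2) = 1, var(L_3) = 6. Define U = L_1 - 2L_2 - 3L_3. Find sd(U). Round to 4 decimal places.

By independence, var(U) = (1)²var(L_1) + (-2)²var(L_2) + (-3)²var(L_3)
= (1)²·0.2 + (-2)²·1 + (-3)²·6 = 58.2
sd(U) = √58.2 ≈ 7.6289

7.6289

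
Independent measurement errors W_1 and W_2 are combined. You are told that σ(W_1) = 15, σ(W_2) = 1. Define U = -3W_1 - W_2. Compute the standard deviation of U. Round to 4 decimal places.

Var(W_1) = 225, Var(W_2) = 1
By independence, Var(U) = (-3)²Var(W_1) + (-1)²Var(W_2)
= (-3)²·225 + (-1)²·1 = 2026
σ(U) = √2026 ≈ 45.0111

45.0111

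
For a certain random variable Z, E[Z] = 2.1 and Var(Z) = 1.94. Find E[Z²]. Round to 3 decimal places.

E[Z²] = Var(Z) + (E[Z])² = 1.94 + (2.1)² = 6.35

6.350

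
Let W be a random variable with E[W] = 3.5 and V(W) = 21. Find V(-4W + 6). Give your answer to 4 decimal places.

336.0000

V(-4W + 6) = (-4)²·V(W) = 16·21 = 336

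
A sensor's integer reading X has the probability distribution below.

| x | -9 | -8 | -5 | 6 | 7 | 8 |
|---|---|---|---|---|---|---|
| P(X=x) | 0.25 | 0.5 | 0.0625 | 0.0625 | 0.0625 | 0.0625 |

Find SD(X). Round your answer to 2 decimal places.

5.96

E[X] = (-9)(0.25) + (-8)(0.5) + (-5)(0.0625) + (6)(0.0625) + (7)(0.0625) + (8)(0.0625) = -5.25
E[X²] = (-9)²(0.25) + (-8)²(0.5) + (-5)²(0.0625) + (6)²(0.0625) + (7)²(0.0625) + (8)²(0.0625) = 63.125
var(X) = E[X²] − (E[X])² = 63.125 − (-5.25)² = 35.5625
SD(X) = √35.5625 ≈ 5.96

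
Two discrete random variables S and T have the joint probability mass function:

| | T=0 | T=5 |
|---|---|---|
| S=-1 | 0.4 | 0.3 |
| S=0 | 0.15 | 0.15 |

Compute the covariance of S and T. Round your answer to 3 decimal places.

0.075

E[S] = -0.7,  E[T] = 2.25
E[ST] = -1.5
cov(S,T) = E[ST] − E[S]E[T] = -1.5 − (-0.7)(2.25) = 0.075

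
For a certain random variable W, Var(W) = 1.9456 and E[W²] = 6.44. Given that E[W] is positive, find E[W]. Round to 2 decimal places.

(E[W])² = E[W²] − Var(W) = 6.44 − 1.9456 = 4.4944
E[W] = √4.4944 = 2.12

2.12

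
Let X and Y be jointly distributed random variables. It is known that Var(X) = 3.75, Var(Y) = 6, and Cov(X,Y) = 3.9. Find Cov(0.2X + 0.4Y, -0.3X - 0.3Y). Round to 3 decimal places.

Cov(0.2X + 0.4Y, -0.3X - 0.3Y) = (0.2)(-0.3)Var(X) + (0.4)(-0.3)Var(Y) + [(0.2)(-0.3) + (0.4)(-0.3)]Cov(X,Y)
= -0.06·3.75 + -0.12·6 + -0.18·3.9 = -1.647

-1.647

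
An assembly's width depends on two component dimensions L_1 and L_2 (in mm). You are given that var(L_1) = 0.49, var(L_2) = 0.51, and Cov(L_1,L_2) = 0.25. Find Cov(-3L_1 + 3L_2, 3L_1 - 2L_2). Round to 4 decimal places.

Cov(-3L_1 + 3L_2, 3L_1 - 2L_2) = (-3)(3)var(L_1) + (3)(-2)var(L_2) + [(-3)(-2) + (3)(3)]Cov(L_1,L_2)
= -9·0.49 + -6·0.51 + 15·0.25 = -3.72

-3.7200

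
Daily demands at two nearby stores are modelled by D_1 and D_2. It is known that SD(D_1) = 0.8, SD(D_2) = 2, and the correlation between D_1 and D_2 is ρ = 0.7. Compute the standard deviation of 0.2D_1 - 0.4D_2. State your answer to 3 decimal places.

0.697

var(D_1) = (0.8)² = 0.64;  var(D_2) = (2)² = 4
Cov(D_1,D_2) = ρ·SD(D_1)·SD(D_2) = 0.7·0.8·2 = 1.12
var(0.2D_1 - 0.4D_2) = (0.2)²·var(D_1) + (-0.4)²·var(D_2) + 2·(0.2)·(-0.4)·Cov(D_1,D_2)
= 0.04·0.64 + 0.16·4 + -0.16·1.12 = 0.4864
SD(0.2D_1 - 0.4D_2) = √0.4864 ≈ 0.697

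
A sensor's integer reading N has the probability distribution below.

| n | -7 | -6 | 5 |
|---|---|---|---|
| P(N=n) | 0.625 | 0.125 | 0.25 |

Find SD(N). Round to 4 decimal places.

E[N] = (-7)(0.625) + (-6)(0.125) + (5)(0.25) = -3.875
E[N²] = (-7)²(0.625) + (-6)²(0.125) + (5)²(0.25) = 41.375
var(N) = E[N²] − (E[N])² = 41.375 − (-3.875)² = 26.359375
SD(N) = √26.359375 ≈ 5.1341

5.1341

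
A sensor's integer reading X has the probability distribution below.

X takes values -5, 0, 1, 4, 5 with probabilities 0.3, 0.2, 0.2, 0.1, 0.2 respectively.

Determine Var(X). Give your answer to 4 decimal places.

E[X] = (-5)(0.3) + (0)(0.2) + (1)(0.2) + (4)(0.1) + (5)(0.2) = 0.1
E[X²] = (-5)²(0.3) + (0)²(0.2) + (1)²(0.2) + (4)²(0.1) + (5)²(0.2) = 14.3
Var(X) = E[X²] − (E[X])² = 14.3 − (0.1)² = 14.29

14.2900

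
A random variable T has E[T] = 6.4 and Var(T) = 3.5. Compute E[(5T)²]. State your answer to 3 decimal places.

1111.500

E[5T] = 5·6.4 = 32
Var(5T) = (5)²·3.5 = 87.5
E[(5T)²] = Var((5T)) + (E[(5T)])² = 87.5 + (32)² = 1111.5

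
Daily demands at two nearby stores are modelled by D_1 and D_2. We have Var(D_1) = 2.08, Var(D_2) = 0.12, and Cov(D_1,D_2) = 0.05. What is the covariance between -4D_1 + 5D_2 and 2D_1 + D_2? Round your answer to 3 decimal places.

Cov(-4D_1 + 5D_2, 2D_1 + D_2) = (-4)(2)Var(D_1) + (5)(1)Var(D_2) + [(-4)(1) + (5)(2)]Cov(D_1,D_2)
= -8·2.08 + 5·0.12 + 6·0.05 = -15.74

-15.740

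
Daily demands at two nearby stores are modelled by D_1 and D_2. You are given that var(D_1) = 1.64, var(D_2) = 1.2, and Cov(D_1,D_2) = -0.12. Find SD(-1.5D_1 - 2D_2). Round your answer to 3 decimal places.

2.787

var(-1.5D_1 - 2D_2) = (-1.5)²·var(D_1) + (-2)²·var(D_2) + 2·(-1.5)·(-2)·Cov(D_1,D_2)
= 2.25·1.64 + 4·1.2 + 6·-0.12 = 7.77
SD(-1.5D_1 - 2D_2) = √7.77 ≈ 2.787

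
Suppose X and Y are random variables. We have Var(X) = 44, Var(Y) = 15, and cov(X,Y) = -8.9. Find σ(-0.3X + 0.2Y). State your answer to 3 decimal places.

Var(-0.3X + 0.2Y) = (-0.3)²·Var(X) + (0.2)²·Var(Y) + 2·(-0.3)·(0.2)·cov(X,Y)
= 0.09·44 + 0.04·15 + -0.12·-8.9 = 5.628
σ(-0.3X + 0.2Y) = √5.628 ≈ 2.372

2.372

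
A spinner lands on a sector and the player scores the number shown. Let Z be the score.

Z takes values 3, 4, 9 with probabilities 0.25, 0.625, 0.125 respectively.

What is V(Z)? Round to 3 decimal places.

E[Z] = (3)(0.25) + (4)(0.625) + (9)(0.125) = 4.375
E[Z²] = (3)²(0.25) + (4)²(0.625) + (9)²(0.125) = 22.375
V(Z) = E[Z²] − (E[Z])² = 22.375 − (4.375)² = 3.234375

3.234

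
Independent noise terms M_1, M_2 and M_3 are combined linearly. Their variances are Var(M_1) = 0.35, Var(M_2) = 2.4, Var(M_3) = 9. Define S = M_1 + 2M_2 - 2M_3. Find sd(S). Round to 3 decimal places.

By independence, Var(S) = (1)²Var(M_1) + (2)²Var(M_2) + (-2)²Var(M_3)
= (1)²·0.35 + (2)²·2.4 + (-2)²·9 = 45.95
sd(S) = √45.95 ≈ 6.779

6.779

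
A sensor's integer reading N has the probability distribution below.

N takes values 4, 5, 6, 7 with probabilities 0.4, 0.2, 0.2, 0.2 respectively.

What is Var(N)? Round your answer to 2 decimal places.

E[N] = (4)(0.4) + (5)(0.2) + (6)(0.2) + (7)(0.2) = 5.2
E[N²] = (4)²(0.4) + (5)²(0.2) + (6)²(0.2) + (7)²(0.2) = 28.4
Var(N) = E[N²] − (E[N])² = 28.4 − (5.2)² = 1.36

1.36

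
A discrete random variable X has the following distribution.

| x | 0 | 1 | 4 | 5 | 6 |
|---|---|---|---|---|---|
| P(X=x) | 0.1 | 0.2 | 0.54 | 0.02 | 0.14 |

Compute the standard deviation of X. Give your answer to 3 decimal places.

1.868

E[X] = (0)(0.1) + (1)(0.2) + (4)(0.54) + (5)(0.02) + (6)(0.14) = 3.3
E[X²] = (0)²(0.1) + (1)²(0.2) + (4)²(0.54) + (5)²(0.02) + (6)²(0.14) = 14.38
Var(X) = E[X²] − (E[X])² = 14.38 − (3.3)² = 3.49
SD(X) = √3.49 ≈ 1.868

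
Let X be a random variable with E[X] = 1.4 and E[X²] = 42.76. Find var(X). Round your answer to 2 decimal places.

40.80

var(X) = 42.76 − (1.4)² = 40.8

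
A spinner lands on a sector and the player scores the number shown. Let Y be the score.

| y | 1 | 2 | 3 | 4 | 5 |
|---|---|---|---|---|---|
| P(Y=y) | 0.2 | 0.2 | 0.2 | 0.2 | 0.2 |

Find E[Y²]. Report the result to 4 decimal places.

E[Y²] = (1)²(0.2) + (2)²(0.2) + (3)²(0.2) + (4)²(0.2) + (5)²(0.2) = 11

11.0000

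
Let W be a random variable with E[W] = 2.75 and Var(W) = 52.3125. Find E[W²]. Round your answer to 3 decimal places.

59.875

E[W²] = Var(W) + (E[W])² = 52.3125 + (2.75)² = 59.875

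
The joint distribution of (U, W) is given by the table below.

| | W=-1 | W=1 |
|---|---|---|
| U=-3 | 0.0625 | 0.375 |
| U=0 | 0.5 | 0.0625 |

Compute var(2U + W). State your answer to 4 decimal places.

5.4375

E[U] = -1.3125,  E[W] = -0.125,  E[UW] = -0.9375
var(U) = 3.9375 − (-1.3125)² = 2.21484375;  var(W) = 1 − (-0.125)² = 0.984375
Cov(U,W) = -0.9375 − (-1.3125)(-0.125) = -1.1015625
var(2U + W) = (2)²·2.21484375 + (1)²·0.984375 + 2·(2)·(1)·-1.1015625 = 5.4375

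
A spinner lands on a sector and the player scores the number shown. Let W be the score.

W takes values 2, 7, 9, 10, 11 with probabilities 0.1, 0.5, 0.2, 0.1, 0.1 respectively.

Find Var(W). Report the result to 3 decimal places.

5.440

E[W] = (2)(0.1) + (7)(0.5) + (9)(0.2) + (10)(0.1) + (11)(0.1) = 7.6
E[W²] = (2)²(0.1) + (7)²(0.5) + (9)²(0.2) + (10)²(0.1) + (11)²(0.1) = 63.2
Var(W) = E[W²] − (E[W])² = 63.2 − (7.6)² = 5.44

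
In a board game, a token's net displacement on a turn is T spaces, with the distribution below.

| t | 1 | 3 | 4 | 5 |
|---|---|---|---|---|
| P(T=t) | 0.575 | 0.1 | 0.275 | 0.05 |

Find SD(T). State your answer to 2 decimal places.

E[T] = (1)(0.575) + (3)(0.1) + (4)(0.275) + (5)(0.05) = 2.225
E[T²] = (1)²(0.575) + (3)²(0.1) + (4)²(0.275) + (5)²(0.05) = 7.125
V(T) = E[T²] − (E[T])² = 7.125 − (2.225)² = 2.174375
SD(T) = √2.174375 ≈ 1.47

1.47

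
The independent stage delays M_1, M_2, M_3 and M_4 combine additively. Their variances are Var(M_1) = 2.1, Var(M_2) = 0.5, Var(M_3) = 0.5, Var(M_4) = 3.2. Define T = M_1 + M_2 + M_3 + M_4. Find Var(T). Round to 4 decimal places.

By independence, Var(T) = (1)²Var(M_1) + (1)²Var(M_2) + (1)²Var(M_3) + (1)²Var(M_4)
= (1)²·2.1 + (1)²·0.5 + (1)²·0.5 + (1)²·3.2 = 6.3

6.3000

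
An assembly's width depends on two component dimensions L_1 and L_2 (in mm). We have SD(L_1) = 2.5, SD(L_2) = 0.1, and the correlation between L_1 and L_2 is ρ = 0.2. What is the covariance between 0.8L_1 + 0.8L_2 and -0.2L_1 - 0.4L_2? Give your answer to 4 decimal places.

V(L_1) = (2.5)² = 6.25;  V(L_2) = (0.1)² = 0.01
Cov(L_1,L_2) = ρ·SD(L_1)·SD(L_2) = 0.2·2.5·0.1 = 0.05
Cov(0.8L_1 + 0.8L_2, -0.2L_1 - 0.4L_2) = (0.8)(-0.2)V(L_1) + (0.8)(-0.4)V(L_2) + [(0.8)(-0.4) + (0.8)(-0.2)]Cov(L_1,L_2)
= -0.16·6.25 + -0.32·0.01 + -0.48·0.05 = -1.0272

-1.0272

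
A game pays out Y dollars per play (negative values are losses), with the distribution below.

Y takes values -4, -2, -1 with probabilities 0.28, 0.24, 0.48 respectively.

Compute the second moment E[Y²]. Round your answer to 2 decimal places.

E[Y²] = (-4)²(0.28) + (-2)²(0.24) + (-1)²(0.48) = 5.92

5.92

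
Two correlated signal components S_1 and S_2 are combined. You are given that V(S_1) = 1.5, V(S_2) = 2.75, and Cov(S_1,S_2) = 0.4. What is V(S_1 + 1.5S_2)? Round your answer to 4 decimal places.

8.8875

V(S_1 + 1.5S_2) = (1)²·V(S_1) + (1.5)²·V(S_2) + 2·(1)·(1.5)·Cov(S_1,S_2)
= 1·1.5 + 2.25·2.75 + 3·0.4 = 8.8875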